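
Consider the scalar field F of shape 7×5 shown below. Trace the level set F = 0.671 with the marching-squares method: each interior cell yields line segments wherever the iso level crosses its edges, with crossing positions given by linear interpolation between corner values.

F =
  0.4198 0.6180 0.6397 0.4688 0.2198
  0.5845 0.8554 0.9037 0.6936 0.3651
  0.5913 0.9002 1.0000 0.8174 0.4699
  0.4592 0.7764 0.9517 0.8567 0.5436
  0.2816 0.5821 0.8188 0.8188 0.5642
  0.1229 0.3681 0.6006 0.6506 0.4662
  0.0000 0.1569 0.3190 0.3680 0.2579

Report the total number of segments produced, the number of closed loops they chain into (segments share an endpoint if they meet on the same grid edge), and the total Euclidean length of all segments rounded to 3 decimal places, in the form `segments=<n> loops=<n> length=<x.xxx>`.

cell (0,0): code 0100 → (0.223,1.000)–(1.000,0.319)
cell (0,1): code 1100 → (0.119,2.000)–(0.223,1.000)
cell (0,2): code 1100 → (0.899,3.000)–(0.119,2.000)
cell (0,3): code 1000 → (1.000,3.069)–(0.899,3.000)
cell (1,0): code 0110 → (1.000,0.319)–(2.000,0.258)
cell (1,3): code 1001 → (2.000,3.421)–(1.000,3.069)
cell (2,0): code 0110 → (2.000,0.258)–(3.000,0.668)
cell (2,3): code 1001 → (3.000,3.593)–(2.000,3.421)
cell (3,0): code 0010 → (3.000,0.668)–(3.542,1.000)
cell (3,1): code 0111 → (3.542,1.000)–(4.000,1.376)
cell (3,3): code 1001 → (4.000,3.581)–(3.000,3.593)
cell (4,1): code 0010 → (4.000,1.376)–(4.677,2.000)
cell (4,2): code 0011 → (4.677,2.000)–(4.879,3.000)
cell (4,3): code 0001 → (4.879,3.000)–(4.000,3.581)
total: 14 segments, chained into 1 closed loop(s), length Σ = 12.809040

segments=14 loops=1 length=12.809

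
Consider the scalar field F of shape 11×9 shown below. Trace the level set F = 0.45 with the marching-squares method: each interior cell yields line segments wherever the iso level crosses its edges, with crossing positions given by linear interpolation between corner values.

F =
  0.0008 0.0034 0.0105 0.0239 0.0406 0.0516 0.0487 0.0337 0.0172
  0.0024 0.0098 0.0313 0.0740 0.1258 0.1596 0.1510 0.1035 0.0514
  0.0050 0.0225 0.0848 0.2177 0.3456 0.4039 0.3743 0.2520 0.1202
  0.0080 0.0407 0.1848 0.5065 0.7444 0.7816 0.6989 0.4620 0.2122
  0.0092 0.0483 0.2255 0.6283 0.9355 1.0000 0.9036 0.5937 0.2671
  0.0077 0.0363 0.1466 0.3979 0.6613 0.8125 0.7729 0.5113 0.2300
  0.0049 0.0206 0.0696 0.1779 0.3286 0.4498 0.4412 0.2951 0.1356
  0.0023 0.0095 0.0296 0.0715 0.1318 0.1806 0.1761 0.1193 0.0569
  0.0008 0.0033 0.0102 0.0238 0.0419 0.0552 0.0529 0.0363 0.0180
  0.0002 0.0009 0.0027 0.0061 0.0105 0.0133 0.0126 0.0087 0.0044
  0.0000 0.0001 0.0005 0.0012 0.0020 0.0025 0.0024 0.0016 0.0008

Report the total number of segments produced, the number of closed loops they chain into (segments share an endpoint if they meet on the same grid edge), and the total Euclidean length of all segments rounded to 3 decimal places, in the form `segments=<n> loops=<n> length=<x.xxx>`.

cell (2,2): code 0100 → (2.804,3.000)–(3.000,2.824)
cell (2,3): code 1100 → (2.262,4.000)–(2.804,3.000)
cell (2,4): code 1100 → (2.122,5.000)–(2.262,4.000)
cell (2,5): code 1100 → (2.233,6.000)–(2.122,5.000)
cell (2,6): code 1100 → (2.943,7.000)–(2.233,6.000)
cell (2,7): code 1000 → (3.000,7.048)–(2.943,7.000)
cell (3,2): code 0110 → (3.000,2.824)–(4.000,2.557)
cell (3,7): code 1001 → (4.000,7.440)–(3.000,7.048)
cell (4,2): code 0010 → (4.000,2.557)–(4.774,3.000)
cell (4,3): code 0111 → (4.774,3.000)–(5.000,3.198)
cell (4,7): code 1001 → (5.000,7.218)–(4.000,7.440)
cell (5,3): code 0010 → (5.000,3.198)–(5.635,4.000)
cell (5,4): code 0011 → (5.635,4.000)–(5.999,5.000)
cell (5,5): code 0011 → (5.999,5.000)–(5.973,6.000)
cell (5,6): code 0011 → (5.973,6.000)–(5.284,7.000)
cell (5,7): code 0001 → (5.284,7.000)–(5.000,7.218)
total: 16 segments, chained into 1 closed loop(s), length Σ = 13.703113

segments=16 loops=1 length=13.703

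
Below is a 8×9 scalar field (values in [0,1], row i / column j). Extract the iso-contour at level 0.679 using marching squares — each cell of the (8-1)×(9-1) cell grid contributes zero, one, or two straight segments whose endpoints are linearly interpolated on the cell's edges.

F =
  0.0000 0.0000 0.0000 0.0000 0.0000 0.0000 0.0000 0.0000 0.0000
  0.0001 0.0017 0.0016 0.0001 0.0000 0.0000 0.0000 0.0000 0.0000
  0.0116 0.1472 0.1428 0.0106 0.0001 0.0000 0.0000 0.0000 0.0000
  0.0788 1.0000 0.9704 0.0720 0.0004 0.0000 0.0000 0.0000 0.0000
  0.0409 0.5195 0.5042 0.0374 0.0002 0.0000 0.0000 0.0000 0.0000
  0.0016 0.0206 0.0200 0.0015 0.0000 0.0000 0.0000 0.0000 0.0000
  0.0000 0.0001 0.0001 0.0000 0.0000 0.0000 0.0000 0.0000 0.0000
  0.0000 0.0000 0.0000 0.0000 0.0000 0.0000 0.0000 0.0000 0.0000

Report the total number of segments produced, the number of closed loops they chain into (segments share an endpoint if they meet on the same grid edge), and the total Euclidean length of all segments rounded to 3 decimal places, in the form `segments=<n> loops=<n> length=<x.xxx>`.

cell (2,0): code 0100 → (2.624,1.000)–(3.000,0.652)
cell (2,1): code 1100 → (2.648,2.000)–(2.624,1.000)
cell (2,2): code 1000 → (3.000,2.324)–(2.648,2.000)
cell (3,0): code 0010 → (3.000,0.652)–(3.668,1.000)
cell (3,1): code 0011 → (3.668,1.000)–(3.625,2.000)
cell (3,2): code 0001 → (3.625,2.000)–(3.000,2.324)
total: 6 segments, chained into 1 closed loop(s), length Σ = 4.450559

segments=6 loops=1 length=4.451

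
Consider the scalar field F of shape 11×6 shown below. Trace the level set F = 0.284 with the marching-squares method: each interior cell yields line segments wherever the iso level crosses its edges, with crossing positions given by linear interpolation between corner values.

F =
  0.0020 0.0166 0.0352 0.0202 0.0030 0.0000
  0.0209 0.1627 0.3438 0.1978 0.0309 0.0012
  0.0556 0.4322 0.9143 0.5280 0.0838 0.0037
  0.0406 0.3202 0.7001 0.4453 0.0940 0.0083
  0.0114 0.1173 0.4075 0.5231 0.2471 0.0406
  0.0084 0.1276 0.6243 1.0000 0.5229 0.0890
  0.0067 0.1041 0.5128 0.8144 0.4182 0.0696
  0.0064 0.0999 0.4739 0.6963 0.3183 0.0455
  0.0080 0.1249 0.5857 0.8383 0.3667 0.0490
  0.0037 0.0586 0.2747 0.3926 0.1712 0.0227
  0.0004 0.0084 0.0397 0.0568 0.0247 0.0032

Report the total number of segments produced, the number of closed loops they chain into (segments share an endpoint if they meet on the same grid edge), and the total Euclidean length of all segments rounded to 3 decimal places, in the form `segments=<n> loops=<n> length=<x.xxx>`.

segments=26 loops=1 length=20.636

cell (0,1): code 0100 → (0.806,2.000)–(1.000,1.670)
cell (0,2): code 1000 → (1.000,2.410)–(0.806,2.000)
cell (1,0): code 0100 → (1.450,1.000)–(2.000,0.606)
cell (1,1): code 1110 → (1.000,1.670)–(1.450,1.000)
cell (1,2): code 1101 → (1.261,3.000)–(1.000,2.410)
cell (1,3): code 1000 → (2.000,3.549)–(1.261,3.000)
cell (2,0): code 0110 → (2.000,0.606)–(3.000,0.871)
cell (2,3): code 1001 → (3.000,3.459)–(2.000,3.549)
cell (3,0): code 0010 → (3.000,0.871)–(3.178,1.000)
cell (3,1): code 0111 → (3.178,1.000)–(4.000,1.574)
cell (3,3): code 1001 → (4.000,3.866)–(3.000,3.459)
cell (4,1): code 0110 → (4.000,1.574)–(5.000,1.315)
cell (4,3): code 1101 → (4.134,4.000)–(4.000,3.866)
cell (4,4): code 1000 → (5.000,4.551)–(4.134,4.000)
cell (5,1): code 0110 → (5.000,1.315)–(6.000,1.440)
cell (5,4): code 1001 → (6.000,4.385)–(5.000,4.551)
cell (6,1): code 0110 → (6.000,1.440)–(7.000,1.492)
cell (6,4): code 1001 → (7.000,4.126)–(6.000,4.385)
cell (7,1): code 0110 → (7.000,1.492)–(8.000,1.345)
cell (7,4): code 1001 → (8.000,4.260)–(7.000,4.126)
cell (8,1): code 0010 → (8.000,1.345)–(8.970,2.000)
cell (8,2): code 0111 → (8.970,2.000)–(9.000,2.079)
cell (8,3): code 1011 → (9.000,3.491)–(8.423,4.000)
cell (8,4): code 0001 → (8.423,4.000)–(8.000,4.260)
cell (9,2): code 0010 → (9.000,2.079)–(9.323,3.000)
cell (9,3): code 0001 → (9.323,3.000)–(9.000,3.491)
total: 26 segments, chained into 1 closed loop(s), length Σ = 20.635621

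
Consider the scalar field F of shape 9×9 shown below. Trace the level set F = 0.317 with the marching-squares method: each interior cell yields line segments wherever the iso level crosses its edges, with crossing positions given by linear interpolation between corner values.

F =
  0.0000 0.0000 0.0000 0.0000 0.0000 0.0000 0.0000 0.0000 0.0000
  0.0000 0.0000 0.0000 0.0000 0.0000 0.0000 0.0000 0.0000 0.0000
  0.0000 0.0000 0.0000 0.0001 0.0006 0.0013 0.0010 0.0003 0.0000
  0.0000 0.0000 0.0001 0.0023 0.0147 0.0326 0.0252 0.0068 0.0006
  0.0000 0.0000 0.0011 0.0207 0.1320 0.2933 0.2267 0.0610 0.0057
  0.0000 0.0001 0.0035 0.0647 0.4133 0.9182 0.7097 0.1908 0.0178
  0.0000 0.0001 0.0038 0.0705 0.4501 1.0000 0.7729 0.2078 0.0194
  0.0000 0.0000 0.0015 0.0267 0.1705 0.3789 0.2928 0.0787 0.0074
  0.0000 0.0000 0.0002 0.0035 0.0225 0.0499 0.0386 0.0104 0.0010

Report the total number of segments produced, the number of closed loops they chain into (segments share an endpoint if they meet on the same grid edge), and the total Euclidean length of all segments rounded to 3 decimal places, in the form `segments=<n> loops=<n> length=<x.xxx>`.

cell (4,3): code 0100 → (4.658,4.000)–(5.000,3.724)
cell (4,4): code 1100 → (4.038,5.000)–(4.658,4.000)
cell (4,5): code 1100 → (4.187,6.000)–(4.038,5.000)
cell (4,6): code 1000 → (5.000,6.757)–(4.187,6.000)
cell (5,3): code 0110 → (5.000,3.724)–(6.000,3.649)
cell (5,6): code 1001 → (6.000,6.807)–(5.000,6.757)
cell (6,3): code 0010 → (6.000,3.649)–(6.476,4.000)
cell (6,4): code 0111 → (6.476,4.000)–(7.000,4.703)
cell (6,5): code 1011 → (7.000,5.719)–(6.950,6.000)
cell (6,6): code 0001 → (6.950,6.000)–(6.000,6.807)
cell (7,4): code 0010 → (7.000,4.703)–(7.188,5.000)
cell (7,5): code 0001 → (7.188,5.000)–(7.000,5.719)
total: 12 segments, chained into 1 closed loop(s), length Σ = 9.836489

segments=12 loops=1 length=9.836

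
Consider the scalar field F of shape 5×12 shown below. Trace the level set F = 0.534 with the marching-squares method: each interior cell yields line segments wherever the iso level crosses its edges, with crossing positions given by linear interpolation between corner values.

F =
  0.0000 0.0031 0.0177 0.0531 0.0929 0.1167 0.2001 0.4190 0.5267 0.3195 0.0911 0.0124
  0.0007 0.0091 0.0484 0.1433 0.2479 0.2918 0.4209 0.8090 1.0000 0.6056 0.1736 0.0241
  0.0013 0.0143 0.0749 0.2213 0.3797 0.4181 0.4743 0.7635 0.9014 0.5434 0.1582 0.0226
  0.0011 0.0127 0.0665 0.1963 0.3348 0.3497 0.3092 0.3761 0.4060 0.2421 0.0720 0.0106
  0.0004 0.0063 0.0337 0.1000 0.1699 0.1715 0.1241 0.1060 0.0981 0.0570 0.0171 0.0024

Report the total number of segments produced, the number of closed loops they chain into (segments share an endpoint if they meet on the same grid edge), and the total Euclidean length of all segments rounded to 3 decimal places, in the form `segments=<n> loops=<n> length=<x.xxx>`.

segments=10 loops=1 length=8.860

cell (0,6): code 0100 → (0.295,7.000)–(1.000,6.291)
cell (0,7): code 1100 → (0.015,8.000)–(0.295,7.000)
cell (0,8): code 1100 → (0.750,9.000)–(0.015,8.000)
cell (0,9): code 1000 → (1.000,9.166)–(0.750,9.000)
cell (1,6): code 0110 → (1.000,6.291)–(2.000,6.206)
cell (1,9): code 1001 → (2.000,9.024)–(1.000,9.166)
cell (2,6): code 0010 → (2.000,6.206)–(2.592,7.000)
cell (2,7): code 0011 → (2.592,7.000)–(2.742,8.000)
cell (2,8): code 0011 → (2.742,8.000)–(2.031,9.000)
cell (2,9): code 0001 → (2.031,9.000)–(2.000,9.024)
total: 10 segments, chained into 1 closed loop(s), length Σ = 8.859968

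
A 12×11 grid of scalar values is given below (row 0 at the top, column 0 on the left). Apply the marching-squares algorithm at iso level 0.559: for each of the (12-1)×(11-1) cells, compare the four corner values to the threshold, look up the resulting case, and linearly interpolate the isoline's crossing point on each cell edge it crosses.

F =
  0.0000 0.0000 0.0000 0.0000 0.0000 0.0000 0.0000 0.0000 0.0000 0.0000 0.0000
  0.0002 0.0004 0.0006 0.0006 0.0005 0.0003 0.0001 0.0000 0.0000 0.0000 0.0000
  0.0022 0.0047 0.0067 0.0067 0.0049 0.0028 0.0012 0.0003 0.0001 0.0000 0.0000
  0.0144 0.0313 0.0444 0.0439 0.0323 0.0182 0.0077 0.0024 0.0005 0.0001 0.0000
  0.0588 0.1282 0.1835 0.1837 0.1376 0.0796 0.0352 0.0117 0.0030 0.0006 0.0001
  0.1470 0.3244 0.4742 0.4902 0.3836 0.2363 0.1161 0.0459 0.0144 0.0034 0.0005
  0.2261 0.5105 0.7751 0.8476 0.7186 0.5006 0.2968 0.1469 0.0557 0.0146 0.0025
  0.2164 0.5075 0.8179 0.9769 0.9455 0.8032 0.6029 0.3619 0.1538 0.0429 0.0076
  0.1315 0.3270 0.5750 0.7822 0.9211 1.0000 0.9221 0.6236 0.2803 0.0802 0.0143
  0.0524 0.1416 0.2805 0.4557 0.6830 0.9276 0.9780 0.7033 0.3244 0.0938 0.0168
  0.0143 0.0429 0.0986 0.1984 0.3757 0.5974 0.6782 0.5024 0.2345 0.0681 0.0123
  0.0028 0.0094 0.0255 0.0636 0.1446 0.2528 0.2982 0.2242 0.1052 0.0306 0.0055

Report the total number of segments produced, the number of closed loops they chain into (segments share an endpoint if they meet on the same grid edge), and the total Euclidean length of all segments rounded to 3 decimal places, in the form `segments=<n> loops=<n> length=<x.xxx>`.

segments=22 loops=1 length=17.215

cell (5,1): code 0100 → (5.282,2.000)–(6.000,1.183)
cell (5,2): code 1100 → (5.193,3.000)–(5.282,2.000)
cell (5,3): code 1100 → (5.524,4.000)–(5.193,3.000)
cell (5,4): code 1000 → (6.000,4.732)–(5.524,4.000)
cell (6,1): code 0110 → (6.000,1.183)–(7.000,1.166)
cell (6,4): code 1101 → (6.193,5.000)–(6.000,4.732)
cell (6,5): code 1100 → (6.857,6.000)–(6.193,5.000)
cell (6,6): code 1000 → (7.000,6.182)–(6.857,6.000)
cell (7,1): code 0110 → (7.000,1.166)–(8.000,1.935)
cell (7,6): code 1101 → (7.753,7.000)–(7.000,6.182)
cell (7,7): code 1000 → (8.000,7.188)–(7.753,7.000)
cell (8,1): code 0010 → (8.000,1.935)–(8.054,2.000)
cell (8,2): code 0011 → (8.054,2.000)–(8.684,3.000)
cell (8,3): code 0111 → (8.684,3.000)–(9.000,3.454)
cell (8,7): code 1001 → (9.000,7.381)–(8.000,7.188)
cell (9,3): code 0010 → (9.000,3.454)–(9.404,4.000)
cell (9,4): code 0111 → (9.404,4.000)–(10.000,4.827)
cell (9,6): code 1011 → (10.000,6.678)–(9.718,7.000)
cell (9,7): code 0001 → (9.718,7.000)–(9.000,7.381)
cell (10,4): code 0010 → (10.000,4.827)–(10.111,5.000)
cell (10,5): code 0011 → (10.111,5.000)–(10.314,6.000)
cell (10,6): code 0001 → (10.314,6.000)–(10.000,6.678)
total: 22 segments, chained into 1 closed loop(s), length Σ = 17.214897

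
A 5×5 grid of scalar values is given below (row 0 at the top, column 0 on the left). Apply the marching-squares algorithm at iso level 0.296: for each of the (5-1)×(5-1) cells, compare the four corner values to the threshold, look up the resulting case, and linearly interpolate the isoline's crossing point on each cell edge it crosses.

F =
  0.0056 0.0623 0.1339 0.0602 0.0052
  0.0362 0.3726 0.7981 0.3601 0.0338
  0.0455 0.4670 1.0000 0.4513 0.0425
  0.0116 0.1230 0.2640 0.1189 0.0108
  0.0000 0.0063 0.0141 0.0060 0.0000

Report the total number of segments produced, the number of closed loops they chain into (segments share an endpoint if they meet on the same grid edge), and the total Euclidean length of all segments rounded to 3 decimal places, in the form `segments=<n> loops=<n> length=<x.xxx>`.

segments=10 loops=1 length=8.376

cell (0,0): code 0100 → (0.753,1.000)–(1.000,0.772)
cell (0,1): code 1100 → (0.244,2.000)–(0.753,1.000)
cell (0,2): code 1100 → (0.786,3.000)–(0.244,2.000)
cell (0,3): code 1000 → (1.000,3.196)–(0.786,3.000)
cell (1,0): code 0110 → (1.000,0.772)–(2.000,0.594)
cell (1,3): code 1001 → (2.000,3.380)–(1.000,3.196)
cell (2,0): code 0010 → (2.000,0.594)–(2.497,1.000)
cell (2,1): code 0011 → (2.497,1.000)–(2.957,2.000)
cell (2,2): code 0011 → (2.957,2.000)–(2.467,3.000)
cell (2,3): code 0001 → (2.467,3.000)–(2.000,3.380)
total: 10 segments, chained into 1 closed loop(s), length Σ = 8.375788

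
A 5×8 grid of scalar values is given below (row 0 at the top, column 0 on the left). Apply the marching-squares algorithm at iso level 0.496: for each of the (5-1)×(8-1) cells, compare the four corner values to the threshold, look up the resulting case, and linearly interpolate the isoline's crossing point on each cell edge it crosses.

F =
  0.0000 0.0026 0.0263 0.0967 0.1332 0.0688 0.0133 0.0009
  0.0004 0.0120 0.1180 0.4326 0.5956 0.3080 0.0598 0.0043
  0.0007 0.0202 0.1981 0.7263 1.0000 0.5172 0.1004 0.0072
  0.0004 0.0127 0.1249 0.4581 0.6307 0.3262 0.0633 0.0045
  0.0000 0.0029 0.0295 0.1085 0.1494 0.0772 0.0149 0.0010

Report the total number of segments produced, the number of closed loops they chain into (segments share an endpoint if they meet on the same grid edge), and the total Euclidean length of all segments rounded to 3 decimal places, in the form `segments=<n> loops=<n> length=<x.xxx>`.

cell (0,3): code 0100 → (0.785,4.000)–(1.000,3.389)
cell (0,4): code 1000 → (1.000,4.346)–(0.785,4.000)
cell (1,2): code 0100 → (1.216,3.000)–(2.000,2.564)
cell (1,3): code 1110 → (1.000,3.389)–(1.216,3.000)
cell (1,4): code 1101 → (1.899,5.000)–(1.000,4.346)
cell (1,5): code 1000 → (2.000,5.051)–(1.899,5.000)
cell (2,2): code 0010 → (2.000,2.564)–(2.859,3.000)
cell (2,3): code 0111 → (2.859,3.000)–(3.000,3.220)
cell (2,4): code 1011 → (3.000,4.442)–(2.111,5.000)
cell (2,5): code 0001 → (2.111,5.000)–(2.000,5.051)
cell (3,3): code 0010 → (3.000,3.220)–(3.280,4.000)
cell (3,4): code 0001 → (3.280,4.000)–(3.000,4.442)
total: 12 segments, chained into 1 closed loop(s), length Σ = 7.370648

segments=12 loops=1 length=7.371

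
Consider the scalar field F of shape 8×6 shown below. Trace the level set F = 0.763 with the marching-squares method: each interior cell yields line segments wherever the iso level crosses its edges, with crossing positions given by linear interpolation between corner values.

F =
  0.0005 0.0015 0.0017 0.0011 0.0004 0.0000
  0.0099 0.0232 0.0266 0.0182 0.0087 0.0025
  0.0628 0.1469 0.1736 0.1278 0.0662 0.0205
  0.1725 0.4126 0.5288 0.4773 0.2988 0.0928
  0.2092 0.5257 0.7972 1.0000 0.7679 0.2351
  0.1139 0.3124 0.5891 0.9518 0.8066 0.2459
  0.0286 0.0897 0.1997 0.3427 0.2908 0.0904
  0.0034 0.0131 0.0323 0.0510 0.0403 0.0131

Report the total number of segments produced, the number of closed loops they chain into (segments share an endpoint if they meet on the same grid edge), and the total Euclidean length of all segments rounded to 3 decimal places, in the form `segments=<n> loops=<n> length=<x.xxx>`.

cell (3,1): code 0100 → (3.873,2.000)–(4.000,1.874)
cell (3,2): code 1100 → (3.547,3.000)–(3.873,2.000)
cell (3,3): code 1100 → (3.990,4.000)–(3.547,3.000)
cell (3,4): code 1000 → (4.000,4.009)–(3.990,4.000)
cell (4,1): code 0010 → (4.000,1.874)–(4.164,2.000)
cell (4,2): code 0111 → (4.164,2.000)–(5.000,2.479)
cell (4,4): code 1001 → (5.000,4.078)–(4.000,4.009)
cell (5,2): code 0010 → (5.000,2.479)–(5.310,3.000)
cell (5,3): code 0011 → (5.310,3.000)–(5.085,4.000)
cell (5,4): code 0001 → (5.085,4.000)–(5.000,4.078)
total: 10 segments, chained into 1 closed loop(s), length Σ = 6.257244

segments=10 loops=1 length=6.257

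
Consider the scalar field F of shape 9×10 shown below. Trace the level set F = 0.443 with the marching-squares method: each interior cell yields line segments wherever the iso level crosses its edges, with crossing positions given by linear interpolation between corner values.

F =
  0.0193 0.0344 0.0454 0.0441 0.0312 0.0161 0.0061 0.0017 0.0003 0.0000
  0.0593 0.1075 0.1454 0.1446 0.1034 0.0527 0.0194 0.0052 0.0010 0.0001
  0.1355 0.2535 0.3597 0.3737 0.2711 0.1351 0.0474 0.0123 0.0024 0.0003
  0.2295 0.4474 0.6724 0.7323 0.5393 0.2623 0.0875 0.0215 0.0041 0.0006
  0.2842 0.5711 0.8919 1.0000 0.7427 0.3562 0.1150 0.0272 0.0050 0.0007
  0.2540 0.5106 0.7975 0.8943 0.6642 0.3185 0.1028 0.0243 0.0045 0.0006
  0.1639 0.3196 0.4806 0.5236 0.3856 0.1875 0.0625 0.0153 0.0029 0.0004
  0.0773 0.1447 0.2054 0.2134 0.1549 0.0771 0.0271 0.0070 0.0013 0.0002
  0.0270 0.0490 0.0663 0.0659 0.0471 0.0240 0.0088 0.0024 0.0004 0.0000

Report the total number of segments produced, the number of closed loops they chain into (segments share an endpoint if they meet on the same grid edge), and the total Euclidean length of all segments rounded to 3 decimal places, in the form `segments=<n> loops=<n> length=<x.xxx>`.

segments=16 loops=1 length=12.901

cell (2,0): code 0100 → (2.977,1.000)–(3.000,0.980)
cell (2,1): code 1100 → (2.266,2.000)–(2.977,1.000)
cell (2,2): code 1100 → (2.193,3.000)–(2.266,2.000)
cell (2,3): code 1100 → (2.641,4.000)–(2.193,3.000)
cell (2,4): code 1000 → (3.000,4.348)–(2.641,4.000)
cell (3,0): code 0110 → (3.000,0.980)–(4.000,0.554)
cell (3,4): code 1001 → (4.000,4.775)–(3.000,4.348)
cell (4,0): code 0110 → (4.000,0.554)–(5.000,0.737)
cell (4,4): code 1001 → (5.000,4.640)–(4.000,4.775)
cell (5,0): code 0010 → (5.000,0.737)–(5.354,1.000)
cell (5,1): code 0111 → (5.354,1.000)–(6.000,1.766)
cell (5,3): code 1011 → (6.000,3.584)–(5.794,4.000)
cell (5,4): code 0001 → (5.794,4.000)–(5.000,4.640)
cell (6,1): code 0010 → (6.000,1.766)–(6.137,2.000)
cell (6,2): code 0011 → (6.137,2.000)–(6.260,3.000)
cell (6,3): code 0001 → (6.260,3.000)–(6.000,3.584)
total: 16 segments, chained into 1 closed loop(s), length Σ = 12.900818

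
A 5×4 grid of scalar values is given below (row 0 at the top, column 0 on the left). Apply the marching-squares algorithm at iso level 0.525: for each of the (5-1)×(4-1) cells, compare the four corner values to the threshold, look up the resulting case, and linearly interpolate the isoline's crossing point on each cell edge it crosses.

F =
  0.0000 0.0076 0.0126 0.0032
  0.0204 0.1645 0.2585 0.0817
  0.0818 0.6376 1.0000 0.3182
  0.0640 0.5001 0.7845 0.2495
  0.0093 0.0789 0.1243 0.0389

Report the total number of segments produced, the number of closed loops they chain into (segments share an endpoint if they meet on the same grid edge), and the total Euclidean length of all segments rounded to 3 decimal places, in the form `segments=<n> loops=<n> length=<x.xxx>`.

cell (1,0): code 0100 → (1.762,1.000)–(2.000,0.797)
cell (1,1): code 1100 → (1.359,2.000)–(1.762,1.000)
cell (1,2): code 1000 → (2.000,2.697)–(1.359,2.000)
cell (2,0): code 0010 → (2.000,0.797)–(2.819,1.000)
cell (2,1): code 0111 → (2.819,1.000)–(3.000,1.088)
cell (2,2): code 1001 → (3.000,2.485)–(2.000,2.697)
cell (3,1): code 0010 → (3.000,1.088)–(3.393,2.000)
cell (3,2): code 0001 → (3.393,2.000)–(3.000,2.485)
total: 8 segments, chained into 1 closed loop(s), length Σ = 6.021695

segments=8 loops=1 length=6.022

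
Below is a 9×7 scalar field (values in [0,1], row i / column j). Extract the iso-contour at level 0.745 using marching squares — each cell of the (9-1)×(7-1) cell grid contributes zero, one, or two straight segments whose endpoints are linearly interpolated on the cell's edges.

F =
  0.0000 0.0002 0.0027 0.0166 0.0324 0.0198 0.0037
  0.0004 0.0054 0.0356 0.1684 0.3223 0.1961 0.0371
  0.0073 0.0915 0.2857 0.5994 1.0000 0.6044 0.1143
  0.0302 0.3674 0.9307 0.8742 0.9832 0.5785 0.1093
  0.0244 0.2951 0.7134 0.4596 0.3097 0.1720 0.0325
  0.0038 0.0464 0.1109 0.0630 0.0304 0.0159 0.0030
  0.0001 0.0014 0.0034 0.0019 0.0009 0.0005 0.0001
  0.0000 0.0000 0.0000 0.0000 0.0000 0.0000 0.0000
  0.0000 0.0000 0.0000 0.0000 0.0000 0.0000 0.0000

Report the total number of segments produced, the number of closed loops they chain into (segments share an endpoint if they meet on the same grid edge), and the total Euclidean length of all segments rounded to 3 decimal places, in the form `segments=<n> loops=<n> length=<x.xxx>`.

segments=10 loops=1 length=8.325

cell (1,3): code 0100 → (1.624,4.000)–(2.000,3.363)
cell (1,4): code 1000 → (2.000,4.645)–(1.624,4.000)
cell (2,1): code 0100 → (2.712,2.000)–(3.000,1.670)
cell (2,2): code 1100 → (2.530,3.000)–(2.712,2.000)
cell (2,3): code 1110 → (2.000,3.363)–(2.530,3.000)
cell (2,4): code 1001 → (3.000,4.589)–(2.000,4.645)
cell (3,1): code 0010 → (3.000,1.670)–(3.855,2.000)
cell (3,2): code 0011 → (3.855,2.000)–(3.312,3.000)
cell (3,3): code 0011 → (3.312,3.000)–(3.354,4.000)
cell (3,4): code 0001 → (3.354,4.000)–(3.000,4.589)
total: 10 segments, chained into 1 closed loop(s), length Σ = 8.325467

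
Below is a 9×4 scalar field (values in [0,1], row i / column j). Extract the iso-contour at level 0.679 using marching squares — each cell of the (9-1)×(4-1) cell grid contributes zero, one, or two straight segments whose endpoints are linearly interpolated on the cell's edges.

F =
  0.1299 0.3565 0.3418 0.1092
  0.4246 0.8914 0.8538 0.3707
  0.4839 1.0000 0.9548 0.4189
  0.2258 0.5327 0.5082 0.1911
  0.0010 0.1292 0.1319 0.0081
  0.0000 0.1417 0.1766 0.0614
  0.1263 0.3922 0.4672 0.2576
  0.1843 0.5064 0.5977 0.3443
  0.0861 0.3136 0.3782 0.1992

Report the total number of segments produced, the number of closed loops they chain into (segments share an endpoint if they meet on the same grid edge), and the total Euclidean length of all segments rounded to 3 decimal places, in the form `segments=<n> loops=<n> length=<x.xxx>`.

cell (0,0): code 0100 → (0.603,1.000)–(1.000,0.545)
cell (0,1): code 1100 → (0.659,2.000)–(0.603,1.000)
cell (0,2): code 1000 → (1.000,2.362)–(0.659,2.000)
cell (1,0): code 0110 → (1.000,0.545)–(2.000,0.378)
cell (1,2): code 1001 → (2.000,2.515)–(1.000,2.362)
cell (2,0): code 0010 → (2.000,0.378)–(2.687,1.000)
cell (2,1): code 0011 → (2.687,1.000)–(2.618,2.000)
cell (2,2): code 0001 → (2.618,2.000)–(2.000,2.515)
total: 8 segments, chained into 1 closed loop(s), length Σ = 6.861348

segments=8 loops=1 length=6.861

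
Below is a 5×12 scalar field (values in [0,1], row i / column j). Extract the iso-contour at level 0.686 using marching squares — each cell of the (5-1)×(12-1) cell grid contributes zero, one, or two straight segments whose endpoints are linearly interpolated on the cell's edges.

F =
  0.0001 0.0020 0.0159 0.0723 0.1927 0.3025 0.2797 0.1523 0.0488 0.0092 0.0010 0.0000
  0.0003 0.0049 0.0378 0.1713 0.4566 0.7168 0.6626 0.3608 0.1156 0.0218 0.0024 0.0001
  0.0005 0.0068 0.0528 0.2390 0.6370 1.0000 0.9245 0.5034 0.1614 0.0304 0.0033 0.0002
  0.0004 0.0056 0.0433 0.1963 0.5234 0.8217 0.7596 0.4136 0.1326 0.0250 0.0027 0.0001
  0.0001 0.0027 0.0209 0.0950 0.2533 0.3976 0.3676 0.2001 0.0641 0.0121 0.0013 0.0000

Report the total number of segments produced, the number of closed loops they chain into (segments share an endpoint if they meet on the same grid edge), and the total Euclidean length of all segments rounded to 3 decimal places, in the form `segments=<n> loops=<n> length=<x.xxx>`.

segments=10 loops=1 length=7.464

cell (0,4): code 0100 → (0.926,5.000)–(1.000,4.882)
cell (0,5): code 1000 → (1.000,5.568)–(0.926,5.000)
cell (1,4): code 0110 → (1.000,4.882)–(2.000,4.135)
cell (1,5): code 1101 → (1.089,6.000)–(1.000,5.568)
cell (1,6): code 1000 → (2.000,6.566)–(1.089,6.000)
cell (2,4): code 0110 → (2.000,4.135)–(3.000,4.545)
cell (2,6): code 1001 → (3.000,6.213)–(2.000,6.566)
cell (3,4): code 0010 → (3.000,4.545)–(3.320,5.000)
cell (3,5): code 0011 → (3.320,5.000)–(3.188,6.000)
cell (3,6): code 0001 → (3.188,6.000)–(3.000,6.213)
total: 10 segments, chained into 1 closed loop(s), length Σ = 7.464291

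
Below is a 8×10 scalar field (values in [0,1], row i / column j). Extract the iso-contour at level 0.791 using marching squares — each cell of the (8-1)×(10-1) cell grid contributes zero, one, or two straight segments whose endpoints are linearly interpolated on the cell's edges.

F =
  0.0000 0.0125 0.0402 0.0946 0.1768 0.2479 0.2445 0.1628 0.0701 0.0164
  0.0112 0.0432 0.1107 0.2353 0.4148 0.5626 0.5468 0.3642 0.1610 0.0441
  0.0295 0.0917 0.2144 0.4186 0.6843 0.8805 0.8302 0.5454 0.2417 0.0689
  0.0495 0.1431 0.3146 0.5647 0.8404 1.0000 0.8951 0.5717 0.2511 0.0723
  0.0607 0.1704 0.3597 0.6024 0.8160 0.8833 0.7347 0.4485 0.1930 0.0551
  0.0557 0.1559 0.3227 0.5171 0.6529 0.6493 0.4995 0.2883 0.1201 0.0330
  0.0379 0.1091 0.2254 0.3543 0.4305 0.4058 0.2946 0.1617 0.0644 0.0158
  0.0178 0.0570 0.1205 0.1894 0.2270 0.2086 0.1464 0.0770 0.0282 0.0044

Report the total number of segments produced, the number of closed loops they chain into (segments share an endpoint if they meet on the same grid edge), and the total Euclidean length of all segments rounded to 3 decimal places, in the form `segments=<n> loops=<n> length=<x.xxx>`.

segments=12 loops=1 length=8.196

cell (1,4): code 0100 → (1.718,5.000)–(2.000,4.544)
cell (1,5): code 1100 → (1.862,6.000)–(1.718,5.000)
cell (1,6): code 1000 → (2.000,6.138)–(1.862,6.000)
cell (2,3): code 0100 → (2.684,4.000)–(3.000,3.821)
cell (2,4): code 1110 → (2.000,4.544)–(2.684,4.000)
cell (2,6): code 1001 → (3.000,6.322)–(2.000,6.138)
cell (3,3): code 0110 → (3.000,3.821)–(4.000,3.883)
cell (3,5): code 1011 → (4.000,5.621)–(3.649,6.000)
cell (3,6): code 0001 → (3.649,6.000)–(3.000,6.322)
cell (4,3): code 0010 → (4.000,3.883)–(4.153,4.000)
cell (4,4): code 0011 → (4.153,4.000)–(4.394,5.000)
cell (4,5): code 0001 → (4.394,5.000)–(4.000,5.621)
total: 12 segments, chained into 1 closed loop(s), length Σ = 8.195534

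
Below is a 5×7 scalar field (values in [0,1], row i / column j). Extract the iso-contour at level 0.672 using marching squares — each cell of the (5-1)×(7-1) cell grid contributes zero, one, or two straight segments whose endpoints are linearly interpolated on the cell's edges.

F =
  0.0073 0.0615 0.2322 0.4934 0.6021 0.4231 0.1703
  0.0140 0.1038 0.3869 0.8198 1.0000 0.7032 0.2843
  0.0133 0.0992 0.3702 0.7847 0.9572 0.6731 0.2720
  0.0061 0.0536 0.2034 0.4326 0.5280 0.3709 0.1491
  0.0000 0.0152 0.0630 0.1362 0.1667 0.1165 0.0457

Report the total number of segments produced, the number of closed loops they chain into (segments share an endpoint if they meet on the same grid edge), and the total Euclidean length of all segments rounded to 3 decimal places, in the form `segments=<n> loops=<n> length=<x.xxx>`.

cell (0,2): code 0100 → (0.547,3.000)–(1.000,2.659)
cell (0,3): code 1100 → (0.176,4.000)–(0.547,3.000)
cell (0,4): code 1100 → (0.889,5.000)–(0.176,4.000)
cell (0,5): code 1000 → (1.000,5.074)–(0.889,5.000)
cell (1,2): code 0110 → (1.000,2.659)–(2.000,2.728)
cell (1,5): code 1001 → (2.000,5.003)–(1.000,5.074)
cell (2,2): code 0010 → (2.000,2.728)–(2.320,3.000)
cell (2,3): code 0011 → (2.320,3.000)–(2.664,4.000)
cell (2,4): code 0011 → (2.664,4.000)–(2.004,5.000)
cell (2,5): code 0001 → (2.004,5.000)–(2.000,5.003)
total: 10 segments, chained into 1 closed loop(s), length Σ = 7.681802

segments=10 loops=1 length=7.682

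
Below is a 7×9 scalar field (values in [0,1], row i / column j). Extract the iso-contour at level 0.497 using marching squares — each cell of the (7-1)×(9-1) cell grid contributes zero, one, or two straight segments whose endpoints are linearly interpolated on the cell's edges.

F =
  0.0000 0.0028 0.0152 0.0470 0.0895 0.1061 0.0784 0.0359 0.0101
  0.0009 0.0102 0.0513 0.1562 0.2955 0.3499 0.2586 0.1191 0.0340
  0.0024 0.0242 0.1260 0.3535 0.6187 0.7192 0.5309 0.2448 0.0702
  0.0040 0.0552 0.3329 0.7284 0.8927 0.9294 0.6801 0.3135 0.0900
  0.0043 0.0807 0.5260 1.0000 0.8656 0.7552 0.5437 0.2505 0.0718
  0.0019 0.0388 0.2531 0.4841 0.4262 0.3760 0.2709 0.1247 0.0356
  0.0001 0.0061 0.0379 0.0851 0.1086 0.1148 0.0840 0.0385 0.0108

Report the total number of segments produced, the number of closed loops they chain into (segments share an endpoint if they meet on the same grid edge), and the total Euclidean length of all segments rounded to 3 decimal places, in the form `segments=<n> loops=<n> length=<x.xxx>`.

cell (1,3): code 0100 → (1.623,4.000)–(2.000,3.541)
cell (1,4): code 1100 → (1.398,5.000)–(1.623,4.000)
cell (1,5): code 1100 → (1.876,6.000)–(1.398,5.000)
cell (1,6): code 1000 → (2.000,6.118)–(1.876,6.000)
cell (2,2): code 0100 → (2.383,3.000)–(3.000,2.415)
cell (2,3): code 1110 → (2.000,3.541)–(2.383,3.000)
cell (2,6): code 1001 → (3.000,6.499)–(2.000,6.118)
cell (3,1): code 0100 → (3.850,2.000)–(4.000,1.935)
cell (3,2): code 1110 → (3.000,2.415)–(3.850,2.000)
cell (3,6): code 1001 → (4.000,6.159)–(3.000,6.499)
cell (4,1): code 0010 → (4.000,1.935)–(4.106,2.000)
cell (4,2): code 0011 → (4.106,2.000)–(4.975,3.000)
cell (4,3): code 0011 → (4.975,3.000)–(4.839,4.000)
cell (4,4): code 0011 → (4.839,4.000)–(4.681,5.000)
cell (4,5): code 0011 → (4.681,5.000)–(4.171,6.000)
cell (4,6): code 0001 → (4.171,6.000)–(4.000,6.159)
total: 16 segments, chained into 1 closed loop(s), length Σ = 12.474718

segments=16 loops=1 length=12.475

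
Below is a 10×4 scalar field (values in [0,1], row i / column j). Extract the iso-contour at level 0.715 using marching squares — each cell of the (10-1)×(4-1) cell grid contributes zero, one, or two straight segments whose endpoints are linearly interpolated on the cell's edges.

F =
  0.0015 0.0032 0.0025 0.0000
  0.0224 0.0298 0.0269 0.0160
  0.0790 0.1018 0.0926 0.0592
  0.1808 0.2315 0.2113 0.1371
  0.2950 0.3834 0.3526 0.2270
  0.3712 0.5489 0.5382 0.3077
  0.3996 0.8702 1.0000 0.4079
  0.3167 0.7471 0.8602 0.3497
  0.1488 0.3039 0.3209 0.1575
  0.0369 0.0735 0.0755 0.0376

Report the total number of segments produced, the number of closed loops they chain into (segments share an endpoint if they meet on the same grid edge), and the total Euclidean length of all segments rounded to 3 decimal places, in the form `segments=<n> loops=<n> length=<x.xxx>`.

cell (5,0): code 0100 → (5.517,1.000)–(6.000,0.670)
cell (5,1): code 1100 → (5.383,2.000)–(5.517,1.000)
cell (5,2): code 1000 → (6.000,2.481)–(5.383,2.000)
cell (6,0): code 0110 → (6.000,0.670)–(7.000,0.925)
cell (6,2): code 1001 → (7.000,2.284)–(6.000,2.481)
cell (7,0): code 0010 → (7.000,0.925)–(7.072,1.000)
cell (7,1): code 0011 → (7.072,1.000)–(7.269,2.000)
cell (7,2): code 0001 → (7.269,2.000)–(7.000,2.284)
total: 8 segments, chained into 1 closed loop(s), length Σ = 5.942546

segments=8 loops=1 length=5.943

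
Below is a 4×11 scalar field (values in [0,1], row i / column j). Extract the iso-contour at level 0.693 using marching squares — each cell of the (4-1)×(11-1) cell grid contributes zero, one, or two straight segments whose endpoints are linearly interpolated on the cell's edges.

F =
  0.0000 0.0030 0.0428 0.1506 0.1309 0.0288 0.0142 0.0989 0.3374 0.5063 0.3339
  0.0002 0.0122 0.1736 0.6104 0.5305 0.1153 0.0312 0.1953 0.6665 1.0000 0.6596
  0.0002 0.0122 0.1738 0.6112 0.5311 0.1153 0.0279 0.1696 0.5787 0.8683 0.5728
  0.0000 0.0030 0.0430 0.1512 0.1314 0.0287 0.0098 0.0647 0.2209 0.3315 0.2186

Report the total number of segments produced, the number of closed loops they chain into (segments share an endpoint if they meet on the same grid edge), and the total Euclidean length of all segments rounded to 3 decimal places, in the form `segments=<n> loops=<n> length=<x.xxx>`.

cell (0,8): code 0100 → (0.378,9.000)–(1.000,8.079)
cell (0,9): code 1000 → (1.000,9.902)–(0.378,9.000)
cell (1,8): code 0110 → (1.000,8.079)–(2.000,8.395)
cell (1,9): code 1001 → (2.000,9.593)–(1.000,9.902)
cell (2,8): code 0010 → (2.000,8.395)–(2.327,9.000)
cell (2,9): code 0001 → (2.327,9.000)–(2.000,9.593)
total: 6 segments, chained into 1 closed loop(s), length Σ = 5.666384

segments=6 loops=1 length=5.666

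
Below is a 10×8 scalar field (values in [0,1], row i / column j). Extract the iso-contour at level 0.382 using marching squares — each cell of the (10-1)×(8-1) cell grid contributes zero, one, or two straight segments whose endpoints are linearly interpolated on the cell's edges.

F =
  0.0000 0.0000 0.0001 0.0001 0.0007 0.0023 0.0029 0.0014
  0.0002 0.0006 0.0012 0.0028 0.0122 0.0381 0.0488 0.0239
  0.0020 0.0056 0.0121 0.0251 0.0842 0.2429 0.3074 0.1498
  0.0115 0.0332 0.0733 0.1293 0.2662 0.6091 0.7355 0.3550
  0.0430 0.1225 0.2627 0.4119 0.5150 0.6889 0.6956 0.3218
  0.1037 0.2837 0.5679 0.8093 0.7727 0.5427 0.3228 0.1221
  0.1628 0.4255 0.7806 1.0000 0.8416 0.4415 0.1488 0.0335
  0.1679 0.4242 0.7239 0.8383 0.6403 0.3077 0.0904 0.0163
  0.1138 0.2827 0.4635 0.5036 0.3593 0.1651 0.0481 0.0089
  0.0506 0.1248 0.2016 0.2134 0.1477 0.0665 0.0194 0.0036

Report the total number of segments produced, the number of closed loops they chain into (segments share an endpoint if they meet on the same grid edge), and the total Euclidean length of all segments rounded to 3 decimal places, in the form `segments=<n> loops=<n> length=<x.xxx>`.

cell (2,4): code 0100 → (2.380,5.000)–(3.000,4.338)
cell (2,5): code 1100 → (2.174,6.000)–(2.380,5.000)
cell (2,6): code 1000 → (3.000,6.929)–(2.174,6.000)
cell (3,2): code 0100 → (3.894,3.000)–(4.000,2.800)
cell (3,3): code 1100 → (3.465,4.000)–(3.894,3.000)
cell (3,4): code 1110 → (3.000,4.338)–(3.465,4.000)
cell (3,6): code 1001 → (4.000,6.839)–(3.000,6.929)
cell (4,1): code 0100 → (4.391,2.000)–(5.000,1.346)
cell (4,2): code 1110 → (4.000,2.800)–(4.391,2.000)
cell (4,5): code 1011 → (5.000,5.731)–(4.841,6.000)
cell (4,6): code 0001 → (4.841,6.000)–(4.000,6.839)
cell (5,0): code 0100 → (5.693,1.000)–(6.000,0.834)
cell (5,1): code 1110 → (5.000,1.346)–(5.693,1.000)
cell (5,5): code 1001 → (6.000,5.203)–(5.000,5.731)
cell (6,0): code 0110 → (6.000,0.834)–(7.000,0.835)
cell (6,4): code 1011 → (7.000,4.777)–(6.445,5.000)
cell (6,5): code 0001 → (6.445,5.000)–(6.000,5.203)
cell (7,0): code 0010 → (7.000,0.835)–(7.298,1.000)
cell (7,1): code 0111 → (7.298,1.000)–(8.000,1.549)
cell (7,3): code 1011 → (8.000,3.843)–(7.919,4.000)
cell (7,4): code 0001 → (7.919,4.000)–(7.000,4.777)
cell (8,1): code 0010 → (8.000,1.549)–(8.311,2.000)
cell (8,2): code 0011 → (8.311,2.000)–(8.419,3.000)
cell (8,3): code 0001 → (8.419,3.000)–(8.000,3.843)
total: 24 segments, chained into 1 closed loop(s), length Σ = 18.797512

segments=24 loops=1 length=18.798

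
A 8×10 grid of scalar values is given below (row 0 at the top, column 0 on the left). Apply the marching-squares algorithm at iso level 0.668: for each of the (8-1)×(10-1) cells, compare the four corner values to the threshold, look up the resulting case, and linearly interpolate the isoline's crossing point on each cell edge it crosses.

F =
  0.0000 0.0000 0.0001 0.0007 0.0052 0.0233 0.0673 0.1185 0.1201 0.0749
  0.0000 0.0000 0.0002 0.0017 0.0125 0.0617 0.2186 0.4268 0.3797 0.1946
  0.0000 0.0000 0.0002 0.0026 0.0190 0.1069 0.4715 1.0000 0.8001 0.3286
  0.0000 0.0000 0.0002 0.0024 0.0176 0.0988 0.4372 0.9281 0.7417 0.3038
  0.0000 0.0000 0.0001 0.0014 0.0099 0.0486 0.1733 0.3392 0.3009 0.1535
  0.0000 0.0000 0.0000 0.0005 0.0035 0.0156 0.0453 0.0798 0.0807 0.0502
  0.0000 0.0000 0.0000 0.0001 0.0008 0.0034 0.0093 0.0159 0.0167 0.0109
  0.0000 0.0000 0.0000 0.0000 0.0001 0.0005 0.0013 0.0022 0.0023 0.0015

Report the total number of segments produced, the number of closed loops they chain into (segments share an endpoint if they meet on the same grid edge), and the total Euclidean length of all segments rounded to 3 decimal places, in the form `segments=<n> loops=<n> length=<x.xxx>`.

segments=8 loops=1 length=6.285

cell (1,6): code 0100 → (1.421,7.000)–(2.000,6.372)
cell (1,7): code 1100 → (1.686,8.000)–(1.421,7.000)
cell (1,8): code 1000 → (2.000,8.280)–(1.686,8.000)
cell (2,6): code 0110 → (2.000,6.372)–(3.000,6.470)
cell (2,8): code 1001 → (3.000,8.168)–(2.000,8.280)
cell (3,6): code 0010 → (3.000,6.470)–(3.442,7.000)
cell (3,7): code 0011 → (3.442,7.000)–(3.167,8.000)
cell (3,8): code 0001 → (3.167,8.000)–(3.000,8.168)
total: 8 segments, chained into 1 closed loop(s), length Σ = 6.285032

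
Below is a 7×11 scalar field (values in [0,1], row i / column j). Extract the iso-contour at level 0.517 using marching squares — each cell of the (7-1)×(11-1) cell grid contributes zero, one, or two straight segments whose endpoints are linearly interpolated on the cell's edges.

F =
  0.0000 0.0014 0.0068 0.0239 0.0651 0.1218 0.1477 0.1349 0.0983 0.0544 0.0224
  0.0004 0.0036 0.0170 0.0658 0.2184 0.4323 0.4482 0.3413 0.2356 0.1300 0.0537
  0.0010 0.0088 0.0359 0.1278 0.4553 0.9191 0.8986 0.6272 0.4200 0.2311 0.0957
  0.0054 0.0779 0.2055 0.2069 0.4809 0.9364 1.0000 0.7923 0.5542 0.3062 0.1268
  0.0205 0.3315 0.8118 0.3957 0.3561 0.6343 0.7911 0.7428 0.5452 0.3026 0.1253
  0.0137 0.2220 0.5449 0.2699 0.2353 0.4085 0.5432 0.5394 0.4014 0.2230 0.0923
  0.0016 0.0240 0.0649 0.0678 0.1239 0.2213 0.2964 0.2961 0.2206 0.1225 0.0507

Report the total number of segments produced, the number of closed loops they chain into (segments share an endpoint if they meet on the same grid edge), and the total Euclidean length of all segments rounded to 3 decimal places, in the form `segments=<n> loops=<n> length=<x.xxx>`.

segments=22 loops=2 length=16.820

cell (1,4): code 0100 → (1.174,5.000)–(2.000,4.133)
cell (1,5): code 1100 → (1.153,6.000)–(1.174,5.000)
cell (1,6): code 1100 → (1.615,7.000)–(1.153,6.000)
cell (1,7): code 1000 → (2.000,7.532)–(1.615,7.000)
cell (2,4): code 0110 → (2.000,4.133)–(3.000,4.079)
cell (2,7): code 1101 → (2.723,8.000)–(2.000,7.532)
cell (2,8): code 1000 → (3.000,8.150)–(2.723,8.000)
cell (3,1): code 0100 → (3.514,2.000)–(4.000,1.386)
cell (3,2): code 1000 → (4.000,2.708)–(3.514,2.000)
cell (3,4): code 0110 → (3.000,4.079)–(4.000,4.578)
cell (3,8): code 1001 → (4.000,8.116)–(3.000,8.150)
cell (4,1): code 0110 → (4.000,1.386)–(5.000,1.914)
cell (4,2): code 1001 → (5.000,2.101)–(4.000,2.708)
cell (4,4): code 0010 → (4.000,4.578)–(4.519,5.000)
cell (4,5): code 0111 → (4.519,5.000)–(5.000,5.805)
cell (4,7): code 1011 → (5.000,7.162)–(4.196,8.000)
cell (4,8): code 0001 → (4.196,8.000)–(4.000,8.116)
cell (5,1): code 0010 → (5.000,1.914)–(5.058,2.000)
cell (5,2): code 0001 → (5.058,2.000)–(5.000,2.101)
cell (5,5): code 0010 → (5.000,5.805)–(5.106,6.000)
cell (5,6): code 0011 → (5.106,6.000)–(5.092,7.000)
cell (5,7): code 0001 → (5.092,7.000)–(5.000,7.162)
total: 22 segments, chained into 2 closed loop(s), length Σ = 16.820029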